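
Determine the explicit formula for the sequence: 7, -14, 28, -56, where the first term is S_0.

Check ratios: -14 / 7 = -2.0
Common ratio r = -2.
First term a = 7.
Formula: S_i = 7 * (-2)^i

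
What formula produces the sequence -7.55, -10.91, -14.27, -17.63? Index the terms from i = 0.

Check differences: -10.91 - -7.55 = -3.36
-14.27 - -10.91 = -3.36
Common difference d = -3.36.
First term a = -7.55.
Formula: S_i = -7.55 - 3.36*i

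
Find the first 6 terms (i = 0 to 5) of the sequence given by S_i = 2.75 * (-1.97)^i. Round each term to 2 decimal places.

This is a geometric sequence.
i=0: S_0 = 2.75 * (-1.97)^0 = 2.75
i=1: S_1 = 2.75 * (-1.97)^1 ≈ -5.42
i=2: S_2 = 2.75 * (-1.97)^2 ≈ 10.67
i=3: S_3 = 2.75 * (-1.97)^3 ≈ -21.02
i=4: S_4 = 2.75 * (-1.97)^4 ≈ 41.42
i=5: S_5 = 2.75 * (-1.97)^5 ≈ -81.6
The first 6 terms are: [2.75, -5.42, 10.67, -21.02, 41.42, -81.6]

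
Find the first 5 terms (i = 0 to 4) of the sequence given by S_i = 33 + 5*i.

This is an arithmetic sequence.
i=0: S_0 = 33 + 5*0 = 33
i=1: S_1 = 33 + 5*1 = 38
i=2: S_2 = 33 + 5*2 = 43
i=3: S_3 = 33 + 5*3 = 48
i=4: S_4 = 33 + 5*4 = 53
The first 5 terms are: [33, 38, 43, 48, 53]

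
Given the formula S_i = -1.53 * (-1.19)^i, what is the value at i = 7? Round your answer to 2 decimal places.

S_7 = -1.53 * (-1.19)^7 ≈ -1.53 * -3.3793 ≈ 5.17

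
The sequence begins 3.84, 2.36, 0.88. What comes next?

Differences: 2.36 - 3.84 = -1.48
This is an arithmetic sequence with common difference d = -1.48.
Next term = 0.88 + -1.48 = -0.6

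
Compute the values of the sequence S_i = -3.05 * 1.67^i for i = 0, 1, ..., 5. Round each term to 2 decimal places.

This is a geometric sequence.
i=0: S_0 = -3.05 * 1.67^0 = -3.05
i=1: S_1 = -3.05 * 1.67^1 ≈ -5.09
i=2: S_2 = -3.05 * 1.67^2 ≈ -8.51
i=3: S_3 = -3.05 * 1.67^3 ≈ -14.21
i=4: S_4 = -3.05 * 1.67^4 ≈ -23.72
i=5: S_5 = -3.05 * 1.67^5 ≈ -39.62
The first 6 terms are: [-3.05, -5.09, -8.51, -14.21, -23.72, -39.62]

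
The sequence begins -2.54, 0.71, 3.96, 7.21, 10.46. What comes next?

Differences: 0.71 - -2.54 = 3.25
This is an arithmetic sequence with common difference d = 3.25.
Next term = 10.46 + 3.25 = 13.71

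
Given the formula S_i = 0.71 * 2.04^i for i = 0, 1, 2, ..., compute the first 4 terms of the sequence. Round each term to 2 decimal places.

This is a geometric sequence.
i=0: S_0 = 0.71 * 2.04^0 = 0.71
i=1: S_1 = 0.71 * 2.04^1 ≈ 1.45
i=2: S_2 = 0.71 * 2.04^2 ≈ 2.95
i=3: S_3 = 0.71 * 2.04^3 ≈ 6.03
The first 4 terms are: [0.71, 1.45, 2.95, 6.03]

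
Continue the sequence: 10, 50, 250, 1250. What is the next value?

Ratios: 50 / 10 = 5.0
This is a geometric sequence with common ratio r = 5.
Next term = 1250 * 5 = 6250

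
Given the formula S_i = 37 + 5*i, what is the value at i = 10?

S_10 = 37 + 5*10 = 37 + 50 = 87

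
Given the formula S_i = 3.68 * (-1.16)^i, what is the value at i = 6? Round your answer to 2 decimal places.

S_6 = 3.68 * (-1.16)^6 ≈ 3.68 * 2.4364 ≈ 8.97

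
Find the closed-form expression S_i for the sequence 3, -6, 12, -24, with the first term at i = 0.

Check ratios: -6 / 3 = -2.0
Common ratio r = -2.
First term a = 3.
Formula: S_i = 3 * (-2)^i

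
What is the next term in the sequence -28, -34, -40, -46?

Differences: -34 - -28 = -6
This is an arithmetic sequence with common difference d = -6.
Next term = -46 + -6 = -52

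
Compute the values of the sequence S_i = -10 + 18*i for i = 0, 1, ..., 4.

This is an arithmetic sequence.
i=0: S_0 = -10 + 18*0 = -10
i=1: S_1 = -10 + 18*1 = 8
i=2: S_2 = -10 + 18*2 = 26
i=3: S_3 = -10 + 18*3 = 44
i=4: S_4 = -10 + 18*4 = 62
The first 5 terms are: [-10, 8, 26, 44, 62]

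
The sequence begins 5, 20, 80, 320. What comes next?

Ratios: 20 / 5 = 4.0
This is a geometric sequence with common ratio r = 4.
Next term = 320 * 4 = 1280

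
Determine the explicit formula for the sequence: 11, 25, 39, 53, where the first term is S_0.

Check differences: 25 - 11 = 14
39 - 25 = 14
Common difference d = 14.
First term a = 11.
Formula: S_i = 11 + 14*i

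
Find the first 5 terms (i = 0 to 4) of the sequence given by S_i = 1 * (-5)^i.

This is a geometric sequence.
i=0: S_0 = 1 * (-5)^0 = 1
i=1: S_1 = 1 * (-5)^1 = -5
i=2: S_2 = 1 * (-5)^2 = 25
i=3: S_3 = 1 * (-5)^3 = -125
i=4: S_4 = 1 * (-5)^4 = 625
The first 5 terms are: [1, -5, 25, -125, 625]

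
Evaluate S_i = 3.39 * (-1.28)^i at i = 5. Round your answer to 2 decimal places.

S_5 = 3.39 * (-1.28)^5 ≈ 3.39 * -3.436 ≈ -11.65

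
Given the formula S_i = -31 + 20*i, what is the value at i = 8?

S_8 = -31 + 20*8 = -31 + 160 = 129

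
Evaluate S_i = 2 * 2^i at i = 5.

S_5 = 2 * 2^5 = 2 * 32 = 64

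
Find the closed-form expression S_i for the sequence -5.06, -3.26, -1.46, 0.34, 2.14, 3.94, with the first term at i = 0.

Check differences: -3.26 - -5.06 = 1.8
-1.46 - -3.26 = 1.8
Common difference d = 1.8.
First term a = -5.06.
Formula: S_i = -5.06 + 1.80*i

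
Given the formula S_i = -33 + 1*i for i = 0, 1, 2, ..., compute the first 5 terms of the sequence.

This is an arithmetic sequence.
i=0: S_0 = -33 + 1*0 = -33
i=1: S_1 = -33 + 1*1 = -32
i=2: S_2 = -33 + 1*2 = -31
i=3: S_3 = -33 + 1*3 = -30
i=4: S_4 = -33 + 1*4 = -29
The first 5 terms are: [-33, -32, -31, -30, -29]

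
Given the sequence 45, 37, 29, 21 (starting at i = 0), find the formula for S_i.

Check differences: 37 - 45 = -8
29 - 37 = -8
Common difference d = -8.
First term a = 45.
Formula: S_i = 45 - 8*i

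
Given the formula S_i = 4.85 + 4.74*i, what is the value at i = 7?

S_7 = 4.85 + 4.74*7 = 4.85 + 33.18 = 38.03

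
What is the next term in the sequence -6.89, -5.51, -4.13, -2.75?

Differences: -5.51 - -6.89 = 1.38
This is an arithmetic sequence with common difference d = 1.38.
Next term = -2.75 + 1.38 = -1.37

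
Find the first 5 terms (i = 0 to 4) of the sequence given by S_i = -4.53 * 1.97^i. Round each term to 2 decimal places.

This is a geometric sequence.
i=0: S_0 = -4.53 * 1.97^0 = -4.53
i=1: S_1 = -4.53 * 1.97^1 ≈ -8.92
i=2: S_2 = -4.53 * 1.97^2 ≈ -17.58
i=3: S_3 = -4.53 * 1.97^3 ≈ -34.63
i=4: S_4 = -4.53 * 1.97^4 ≈ -68.23
The first 5 terms are: [-4.53, -8.92, -17.58, -34.63, -68.23]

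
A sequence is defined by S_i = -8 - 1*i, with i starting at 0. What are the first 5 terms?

This is an arithmetic sequence.
i=0: S_0 = -8 + -1*0 = -8
i=1: S_1 = -8 + -1*1 = -9
i=2: S_2 = -8 + -1*2 = -10
i=3: S_3 = -8 + -1*3 = -11
i=4: S_4 = -8 + -1*4 = -12
The first 5 terms are: [-8, -9, -10, -11, -12]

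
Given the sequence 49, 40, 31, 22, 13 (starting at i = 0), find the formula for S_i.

Check differences: 40 - 49 = -9
31 - 40 = -9
Common difference d = -9.
First term a = 49.
Formula: S_i = 49 - 9*i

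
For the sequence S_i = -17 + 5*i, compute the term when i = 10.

S_10 = -17 + 5*10 = -17 + 50 = 33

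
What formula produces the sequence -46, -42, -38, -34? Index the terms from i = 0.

Check differences: -42 - -46 = 4
-38 - -42 = 4
Common difference d = 4.
First term a = -46.
Formula: S_i = -46 + 4*i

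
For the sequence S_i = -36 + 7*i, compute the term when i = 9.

S_9 = -36 + 7*9 = -36 + 63 = 27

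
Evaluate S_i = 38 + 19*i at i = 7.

S_7 = 38 + 19*7 = 38 + 133 = 171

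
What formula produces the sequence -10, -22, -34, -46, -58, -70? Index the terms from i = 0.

Check differences: -22 - -10 = -12
-34 - -22 = -12
Common difference d = -12.
First term a = -10.
Formula: S_i = -10 - 12*i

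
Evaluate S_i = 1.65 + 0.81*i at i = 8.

S_8 = 1.65 + 0.81*8 = 1.65 + 6.48 = 8.13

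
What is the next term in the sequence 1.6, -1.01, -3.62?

Differences: -1.01 - 1.6 = -2.61
This is an arithmetic sequence with common difference d = -2.61.
Next term = -3.62 + -2.61 = -6.23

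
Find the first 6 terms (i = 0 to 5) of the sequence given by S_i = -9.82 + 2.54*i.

This is an arithmetic sequence.
i=0: S_0 = -9.82 + 2.54*0 = -9.82
i=1: S_1 = -9.82 + 2.54*1 = -7.28
i=2: S_2 = -9.82 + 2.54*2 = -4.74
i=3: S_3 = -9.82 + 2.54*3 = -2.2
i=4: S_4 = -9.82 + 2.54*4 = 0.34
i=5: S_5 = -9.82 + 2.54*5 = 2.88
The first 6 terms are: [-9.82, -7.28, -4.74, -2.2, 0.34, 2.88]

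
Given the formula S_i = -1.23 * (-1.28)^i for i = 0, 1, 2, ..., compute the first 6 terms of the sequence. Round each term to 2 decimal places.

This is a geometric sequence.
i=0: S_0 = -1.23 * (-1.28)^0 = -1.23
i=1: S_1 = -1.23 * (-1.28)^1 ≈ 1.57
i=2: S_2 = -1.23 * (-1.28)^2 ≈ -2.02
i=3: S_3 = -1.23 * (-1.28)^3 ≈ 2.58
i=4: S_4 = -1.23 * (-1.28)^4 ≈ -3.3
i=5: S_5 = -1.23 * (-1.28)^5 ≈ 4.23
The first 6 terms are: [-1.23, 1.57, -2.02, 2.58, -3.3, 4.23]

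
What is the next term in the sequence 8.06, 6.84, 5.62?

Differences: 6.84 - 8.06 = -1.22
This is an arithmetic sequence with common difference d = -1.22.
Next term = 5.62 + -1.22 = 4.4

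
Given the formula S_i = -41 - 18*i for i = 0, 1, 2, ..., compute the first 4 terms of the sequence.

This is an arithmetic sequence.
i=0: S_0 = -41 + -18*0 = -41
i=1: S_1 = -41 + -18*1 = -59
i=2: S_2 = -41 + -18*2 = -77
i=3: S_3 = -41 + -18*3 = -95
The first 4 terms are: [-41, -59, -77, -95]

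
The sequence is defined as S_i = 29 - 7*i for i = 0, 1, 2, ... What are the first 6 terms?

This is an arithmetic sequence.
i=0: S_0 = 29 + -7*0 = 29
i=1: S_1 = 29 + -7*1 = 22
i=2: S_2 = 29 + -7*2 = 15
i=3: S_3 = 29 + -7*3 = 8
i=4: S_4 = 29 + -7*4 = 1
i=5: S_5 = 29 + -7*5 = -6
The first 6 terms are: [29, 22, 15, 8, 1, -6]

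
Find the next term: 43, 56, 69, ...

Differences: 56 - 43 = 13
This is an arithmetic sequence with common difference d = 13.
Next term = 69 + 13 = 82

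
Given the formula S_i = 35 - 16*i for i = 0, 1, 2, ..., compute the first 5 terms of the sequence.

This is an arithmetic sequence.
i=0: S_0 = 35 + -16*0 = 35
i=1: S_1 = 35 + -16*1 = 19
i=2: S_2 = 35 + -16*2 = 3
i=3: S_3 = 35 + -16*3 = -13
i=4: S_4 = 35 + -16*4 = -29
The first 5 terms are: [35, 19, 3, -13, -29]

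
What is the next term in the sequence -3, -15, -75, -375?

Ratios: -15 / -3 = 5.0
This is a geometric sequence with common ratio r = 5.
Next term = -375 * 5 = -1875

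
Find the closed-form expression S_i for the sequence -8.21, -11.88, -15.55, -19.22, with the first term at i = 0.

Check differences: -11.88 - -8.21 = -3.67
-15.55 - -11.88 = -3.67
Common difference d = -3.67.
First term a = -8.21.
Formula: S_i = -8.21 - 3.67*i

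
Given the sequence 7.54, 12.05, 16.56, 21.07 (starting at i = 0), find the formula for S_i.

Check differences: 12.05 - 7.54 = 4.51
16.56 - 12.05 = 4.51
Common difference d = 4.51.
First term a = 7.54.
Formula: S_i = 7.54 + 4.51*i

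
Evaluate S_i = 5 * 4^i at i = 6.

S_6 = 5 * 4^6 = 5 * 4096 = 20480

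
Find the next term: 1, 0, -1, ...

Differences: 0 - 1 = -1
This is an arithmetic sequence with common difference d = -1.
Next term = -1 + -1 = -2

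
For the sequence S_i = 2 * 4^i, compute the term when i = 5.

S_5 = 2 * 4^5 = 2 * 1024 = 2048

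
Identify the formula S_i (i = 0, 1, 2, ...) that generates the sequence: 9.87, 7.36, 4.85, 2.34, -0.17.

Check differences: 7.36 - 9.87 = -2.51
4.85 - 7.36 = -2.51
Common difference d = -2.51.
First term a = 9.87.
Formula: S_i = 9.87 - 2.51*i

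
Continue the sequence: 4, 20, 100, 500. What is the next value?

Ratios: 20 / 4 = 5.0
This is a geometric sequence with common ratio r = 5.
Next term = 500 * 5 = 2500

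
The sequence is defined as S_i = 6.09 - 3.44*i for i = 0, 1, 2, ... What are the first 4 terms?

This is an arithmetic sequence.
i=0: S_0 = 6.09 + -3.44*0 = 6.09
i=1: S_1 = 6.09 + -3.44*1 = 2.65
i=2: S_2 = 6.09 + -3.44*2 = -0.79
i=3: S_3 = 6.09 + -3.44*3 = -4.23
The first 4 terms are: [6.09, 2.65, -0.79, -4.23]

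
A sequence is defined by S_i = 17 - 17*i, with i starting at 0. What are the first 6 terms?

This is an arithmetic sequence.
i=0: S_0 = 17 + -17*0 = 17
i=1: S_1 = 17 + -17*1 = 0
i=2: S_2 = 17 + -17*2 = -17
i=3: S_3 = 17 + -17*3 = -34
i=4: S_4 = 17 + -17*4 = -51
i=5: S_5 = 17 + -17*5 = -68
The first 6 terms are: [17, 0, -17, -34, -51, -68]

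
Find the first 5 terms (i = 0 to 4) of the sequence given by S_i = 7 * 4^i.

This is a geometric sequence.
i=0: S_0 = 7 * 4^0 = 7
i=1: S_1 = 7 * 4^1 = 28
i=2: S_2 = 7 * 4^2 = 112
i=3: S_3 = 7 * 4^3 = 448
i=4: S_4 = 7 * 4^4 = 1792
The first 5 terms are: [7, 28, 112, 448, 1792]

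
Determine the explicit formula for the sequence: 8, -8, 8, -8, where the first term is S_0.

Check ratios: -8 / 8 = -1.0
Common ratio r = -1.
First term a = 8.
Formula: S_i = 8 * (-1)^i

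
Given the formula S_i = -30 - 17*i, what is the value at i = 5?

S_5 = -30 + -17*5 = -30 + -85 = -115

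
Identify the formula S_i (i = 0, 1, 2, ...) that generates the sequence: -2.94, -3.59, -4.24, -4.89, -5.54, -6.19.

Check differences: -3.59 - -2.94 = -0.65
-4.24 - -3.59 = -0.65
Common difference d = -0.65.
First term a = -2.94.
Formula: S_i = -2.94 - 0.65*i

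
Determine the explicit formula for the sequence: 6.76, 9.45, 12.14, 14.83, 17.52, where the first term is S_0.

Check differences: 9.45 - 6.76 = 2.69
12.14 - 9.45 = 2.69
Common difference d = 2.69.
First term a = 6.76.
Formula: S_i = 6.76 + 2.69*i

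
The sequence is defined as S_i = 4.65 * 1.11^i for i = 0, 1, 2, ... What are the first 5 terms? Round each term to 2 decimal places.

This is a geometric sequence.
i=0: S_0 = 4.65 * 1.11^0 = 4.65
i=1: S_1 = 4.65 * 1.11^1 ≈ 5.16
i=2: S_2 = 4.65 * 1.11^2 ≈ 5.73
i=3: S_3 = 4.65 * 1.11^3 ≈ 6.36
i=4: S_4 = 4.65 * 1.11^4 ≈ 7.06
The first 5 terms are: [4.65, 5.16, 5.73, 6.36, 7.06]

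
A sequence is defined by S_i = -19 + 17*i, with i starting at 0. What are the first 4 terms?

This is an arithmetic sequence.
i=0: S_0 = -19 + 17*0 = -19
i=1: S_1 = -19 + 17*1 = -2
i=2: S_2 = -19 + 17*2 = 15
i=3: S_3 = -19 + 17*3 = 32
The first 4 terms are: [-19, -2, 15, 32]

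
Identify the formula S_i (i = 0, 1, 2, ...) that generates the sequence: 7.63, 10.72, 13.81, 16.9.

Check differences: 10.72 - 7.63 = 3.09
13.81 - 10.72 = 3.09
Common difference d = 3.09.
First term a = 7.63.
Formula: S_i = 7.63 + 3.09*i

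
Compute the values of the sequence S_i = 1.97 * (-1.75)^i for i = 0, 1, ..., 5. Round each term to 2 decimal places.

This is a geometric sequence.
i=0: S_0 = 1.97 * (-1.75)^0 = 1.97
i=1: S_1 = 1.97 * (-1.75)^1 ≈ -3.45
i=2: S_2 = 1.97 * (-1.75)^2 ≈ 6.03
i=3: S_3 = 1.97 * (-1.75)^3 ≈ -10.56
i=4: S_4 = 1.97 * (-1.75)^4 ≈ 18.48
i=5: S_5 = 1.97 * (-1.75)^5 ≈ -32.33
The first 6 terms are: [1.97, -3.45, 6.03, -10.56, 18.48, -32.33]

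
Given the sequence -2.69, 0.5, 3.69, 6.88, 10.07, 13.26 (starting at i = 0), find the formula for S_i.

Check differences: 0.5 - -2.69 = 3.19
3.69 - 0.5 = 3.19
Common difference d = 3.19.
First term a = -2.69.
Formula: S_i = -2.69 + 3.19*i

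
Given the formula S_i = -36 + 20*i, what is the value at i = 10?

S_10 = -36 + 20*10 = -36 + 200 = 164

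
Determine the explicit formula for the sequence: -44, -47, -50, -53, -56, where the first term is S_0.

Check differences: -47 - -44 = -3
-50 - -47 = -3
Common difference d = -3.
First term a = -44.
Formula: S_i = -44 - 3*i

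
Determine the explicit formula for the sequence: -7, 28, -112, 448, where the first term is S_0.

Check ratios: 28 / -7 = -4.0
Common ratio r = -4.
First term a = -7.
Formula: S_i = -7 * (-4)^i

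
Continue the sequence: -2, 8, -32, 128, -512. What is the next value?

Ratios: 8 / -2 = -4.0
This is a geometric sequence with common ratio r = -4.
Next term = -512 * -4 = 2048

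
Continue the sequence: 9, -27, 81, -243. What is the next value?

Ratios: -27 / 9 = -3.0
This is a geometric sequence with common ratio r = -3.
Next term = -243 * -3 = 729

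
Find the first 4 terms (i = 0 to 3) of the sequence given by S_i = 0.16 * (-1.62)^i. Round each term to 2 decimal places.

This is a geometric sequence.
i=0: S_0 = 0.16 * (-1.62)^0 = 0.16
i=1: S_1 = 0.16 * (-1.62)^1 ≈ -0.26
i=2: S_2 = 0.16 * (-1.62)^2 ≈ 0.42
i=3: S_3 = 0.16 * (-1.62)^3 ≈ -0.68
The first 4 terms are: [0.16, -0.26, 0.42, -0.68]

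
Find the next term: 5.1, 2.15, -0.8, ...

Differences: 2.15 - 5.1 = -2.95
This is an arithmetic sequence with common difference d = -2.95.
Next term = -0.8 + -2.95 = -3.75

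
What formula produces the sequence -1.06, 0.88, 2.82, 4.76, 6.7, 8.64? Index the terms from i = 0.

Check differences: 0.88 - -1.06 = 1.94
2.82 - 0.88 = 1.94
Common difference d = 1.94.
First term a = -1.06.
Formula: S_i = -1.06 + 1.94*i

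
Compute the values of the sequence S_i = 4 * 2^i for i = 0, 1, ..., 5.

This is a geometric sequence.
i=0: S_0 = 4 * 2^0 = 4
i=1: S_1 = 4 * 2^1 = 8
i=2: S_2 = 4 * 2^2 = 16
i=3: S_3 = 4 * 2^3 = 32
i=4: S_4 = 4 * 2^4 = 64
i=5: S_5 = 4 * 2^5 = 128
The first 6 terms are: [4, 8, 16, 32, 64, 128]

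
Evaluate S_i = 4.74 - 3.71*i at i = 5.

S_5 = 4.74 + -3.71*5 = 4.74 + -18.55 = -13.81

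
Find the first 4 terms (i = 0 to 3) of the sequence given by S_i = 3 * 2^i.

This is a geometric sequence.
i=0: S_0 = 3 * 2^0 = 3
i=1: S_1 = 3 * 2^1 = 6
i=2: S_2 = 3 * 2^2 = 12
i=3: S_3 = 3 * 2^3 = 24
The first 4 terms are: [3, 6, 12, 24]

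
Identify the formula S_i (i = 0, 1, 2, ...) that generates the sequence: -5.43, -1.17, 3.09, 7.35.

Check differences: -1.17 - -5.43 = 4.26
3.09 - -1.17 = 4.26
Common difference d = 4.26.
First term a = -5.43.
Formula: S_i = -5.43 + 4.26*i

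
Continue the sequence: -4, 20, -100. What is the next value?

Ratios: 20 / -4 = -5.0
This is a geometric sequence with common ratio r = -5.
Next term = -100 * -5 = 500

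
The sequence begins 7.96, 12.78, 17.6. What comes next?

Differences: 12.78 - 7.96 = 4.82
This is an arithmetic sequence with common difference d = 4.82.
Next term = 17.6 + 4.82 = 22.42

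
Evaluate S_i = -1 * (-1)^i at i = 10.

S_10 = -1 * (-1)^10 = -1 * 1 = -1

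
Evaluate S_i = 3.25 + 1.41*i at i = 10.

S_10 = 3.25 + 1.41*10 = 3.25 + 14.1 = 17.35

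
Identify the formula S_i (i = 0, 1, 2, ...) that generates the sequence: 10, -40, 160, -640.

Check ratios: -40 / 10 = -4.0
Common ratio r = -4.
First term a = 10.
Formula: S_i = 10 * (-4)^i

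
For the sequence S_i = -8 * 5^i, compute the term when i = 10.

S_10 = -8 * 5^10 = -8 * 9765625 = -78125000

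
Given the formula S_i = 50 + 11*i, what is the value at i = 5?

S_5 = 50 + 11*5 = 50 + 55 = 105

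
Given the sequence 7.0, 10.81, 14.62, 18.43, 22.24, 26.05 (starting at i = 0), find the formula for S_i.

Check differences: 10.81 - 7.0 = 3.81
14.62 - 10.81 = 3.81
Common difference d = 3.81.
First term a = 7.0.
Formula: S_i = 7.00 + 3.81*i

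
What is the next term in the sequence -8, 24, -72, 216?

Ratios: 24 / -8 = -3.0
This is a geometric sequence with common ratio r = -3.
Next term = 216 * -3 = -648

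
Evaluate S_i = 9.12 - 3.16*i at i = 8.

S_8 = 9.12 + -3.16*8 = 9.12 + -25.28 = -16.16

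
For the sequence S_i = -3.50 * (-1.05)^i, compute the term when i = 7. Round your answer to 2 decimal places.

S_7 = -3.5 * (-1.05)^7 ≈ -3.5 * -1.4071 ≈ 4.92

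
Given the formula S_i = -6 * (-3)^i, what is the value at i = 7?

S_7 = -6 * (-3)^7 = -6 * -2187 = 13122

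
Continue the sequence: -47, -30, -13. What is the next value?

Differences: -30 - -47 = 17
This is an arithmetic sequence with common difference d = 17.
Next term = -13 + 17 = 4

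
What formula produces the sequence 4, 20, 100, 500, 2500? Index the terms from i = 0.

Check ratios: 20 / 4 = 5.0
Common ratio r = 5.
First term a = 4.
Formula: S_i = 4 * 5^i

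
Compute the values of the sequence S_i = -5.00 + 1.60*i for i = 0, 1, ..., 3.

This is an arithmetic sequence.
i=0: S_0 = -5.0 + 1.6*0 = -5.0
i=1: S_1 = -5.0 + 1.6*1 = -3.4
i=2: S_2 = -5.0 + 1.6*2 = -1.8
i=3: S_3 = -5.0 + 1.6*3 = -0.2
The first 4 terms are: [-5.0, -3.4, -1.8, -0.2]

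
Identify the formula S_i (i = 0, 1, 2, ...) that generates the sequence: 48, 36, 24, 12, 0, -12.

Check differences: 36 - 48 = -12
24 - 36 = -12
Common difference d = -12.
First term a = 48.
Formula: S_i = 48 - 12*i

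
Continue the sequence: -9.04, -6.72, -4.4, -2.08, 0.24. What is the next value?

Differences: -6.72 - -9.04 = 2.32
This is an arithmetic sequence with common difference d = 2.32.
Next term = 0.24 + 2.32 = 2.56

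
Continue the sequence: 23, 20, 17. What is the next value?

Differences: 20 - 23 = -3
This is an arithmetic sequence with common difference d = -3.
Next term = 17 + -3 = 14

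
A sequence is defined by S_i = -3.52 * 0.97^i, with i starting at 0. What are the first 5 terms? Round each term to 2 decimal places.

This is a geometric sequence.
i=0: S_0 = -3.52 * 0.97^0 = -3.52
i=1: S_1 = -3.52 * 0.97^1 ≈ -3.41
i=2: S_2 = -3.52 * 0.97^2 ≈ -3.31
i=3: S_3 = -3.52 * 0.97^3 ≈ -3.21
i=4: S_4 = -3.52 * 0.97^4 ≈ -3.12
The first 5 terms are: [-3.52, -3.41, -3.31, -3.21, -3.12]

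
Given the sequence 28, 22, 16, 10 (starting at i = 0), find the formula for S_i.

Check differences: 22 - 28 = -6
16 - 22 = -6
Common difference d = -6.
First term a = 28.
Formula: S_i = 28 - 6*i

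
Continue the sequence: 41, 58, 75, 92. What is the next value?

Differences: 58 - 41 = 17
This is an arithmetic sequence with common difference d = 17.
Next term = 92 + 17 = 109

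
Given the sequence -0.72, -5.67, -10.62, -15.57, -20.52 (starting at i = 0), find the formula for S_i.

Check differences: -5.67 - -0.72 = -4.95
-10.62 - -5.67 = -4.95
Common difference d = -4.95.
First term a = -0.72.
Formula: S_i = -0.72 - 4.95*i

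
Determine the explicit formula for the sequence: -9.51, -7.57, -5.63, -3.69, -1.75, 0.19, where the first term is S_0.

Check differences: -7.57 - -9.51 = 1.94
-5.63 - -7.57 = 1.94
Common difference d = 1.94.
First term a = -9.51.
Formula: S_i = -9.51 + 1.94*i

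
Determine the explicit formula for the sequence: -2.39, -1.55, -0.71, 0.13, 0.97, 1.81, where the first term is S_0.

Check differences: -1.55 - -2.39 = 0.84
-0.71 - -1.55 = 0.84
Common difference d = 0.84.
First term a = -2.39.
Formula: S_i = -2.39 + 0.84*i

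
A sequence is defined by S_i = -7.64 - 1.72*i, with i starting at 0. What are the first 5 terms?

This is an arithmetic sequence.
i=0: S_0 = -7.64 + -1.72*0 = -7.64
i=1: S_1 = -7.64 + -1.72*1 = -9.36
i=2: S_2 = -7.64 + -1.72*2 = -11.08
i=3: S_3 = -7.64 + -1.72*3 = -12.8
i=4: S_4 = -7.64 + -1.72*4 = -14.52
The first 5 terms are: [-7.64, -9.36, -11.08, -12.8, -14.52]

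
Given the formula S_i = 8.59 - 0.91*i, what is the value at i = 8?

S_8 = 8.59 + -0.91*8 = 8.59 + -7.28 = 1.31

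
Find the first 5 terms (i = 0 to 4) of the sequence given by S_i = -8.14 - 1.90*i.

This is an arithmetic sequence.
i=0: S_0 = -8.14 + -1.9*0 = -8.14
i=1: S_1 = -8.14 + -1.9*1 = -10.04
i=2: S_2 = -8.14 + -1.9*2 = -11.94
i=3: S_3 = -8.14 + -1.9*3 = -13.84
i=4: S_4 = -8.14 + -1.9*4 = -15.74
The first 5 terms are: [-8.14, -10.04, -11.94, -13.84, -15.74]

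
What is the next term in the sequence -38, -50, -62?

Differences: -50 - -38 = -12
This is an arithmetic sequence with common difference d = -12.
Next term = -62 + -12 = -74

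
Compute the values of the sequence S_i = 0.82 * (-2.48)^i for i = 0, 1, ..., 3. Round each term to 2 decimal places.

This is a geometric sequence.
i=0: S_0 = 0.82 * (-2.48)^0 = 0.82
i=1: S_1 = 0.82 * (-2.48)^1 ≈ -2.03
i=2: S_2 = 0.82 * (-2.48)^2 ≈ 5.04
i=3: S_3 = 0.82 * (-2.48)^3 ≈ -12.51
The first 4 terms are: [0.82, -2.03, 5.04, -12.51]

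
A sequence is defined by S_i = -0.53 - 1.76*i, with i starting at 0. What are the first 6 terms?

This is an arithmetic sequence.
i=0: S_0 = -0.53 + -1.76*0 = -0.53
i=1: S_1 = -0.53 + -1.76*1 = -2.29
i=2: S_2 = -0.53 + -1.76*2 = -4.05
i=3: S_3 = -0.53 + -1.76*3 = -5.81
i=4: S_4 = -0.53 + -1.76*4 = -7.57
i=5: S_5 = -0.53 + -1.76*5 = -9.33
The first 6 terms are: [-0.53, -2.29, -4.05, -5.81, -7.57, -9.33]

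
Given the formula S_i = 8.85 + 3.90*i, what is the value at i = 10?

S_10 = 8.85 + 3.9*10 = 8.85 + 39.0 = 47.85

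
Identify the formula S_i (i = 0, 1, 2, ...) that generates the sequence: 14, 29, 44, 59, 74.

Check differences: 29 - 14 = 15
44 - 29 = 15
Common difference d = 15.
First term a = 14.
Formula: S_i = 14 + 15*i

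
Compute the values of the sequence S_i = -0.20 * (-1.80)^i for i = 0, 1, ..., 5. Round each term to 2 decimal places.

This is a geometric sequence.
i=0: S_0 = -0.2 * (-1.8)^0 = -0.2
i=1: S_1 = -0.2 * (-1.8)^1 = 0.36
i=2: S_2 = -0.2 * (-1.8)^2 ≈ -0.65
i=3: S_3 = -0.2 * (-1.8)^3 ≈ 1.17
i=4: S_4 = -0.2 * (-1.8)^4 ≈ -2.1
i=5: S_5 = -0.2 * (-1.8)^5 ≈ 3.78
The first 6 terms are: [-0.2, 0.36, -0.65, 1.17, -2.1, 3.78]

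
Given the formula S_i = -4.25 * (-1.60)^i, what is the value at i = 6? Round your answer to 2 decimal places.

S_6 = -4.25 * (-1.6)^6 ≈ -4.25 * 16.7772 ≈ -71.3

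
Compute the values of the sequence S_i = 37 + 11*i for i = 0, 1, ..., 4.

This is an arithmetic sequence.
i=0: S_0 = 37 + 11*0 = 37
i=1: S_1 = 37 + 11*1 = 48
i=2: S_2 = 37 + 11*2 = 59
i=3: S_3 = 37 + 11*3 = 70
i=4: S_4 = 37 + 11*4 = 81
The first 5 terms are: [37, 48, 59, 70, 81]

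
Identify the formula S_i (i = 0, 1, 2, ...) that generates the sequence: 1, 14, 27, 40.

Check differences: 14 - 1 = 13
27 - 14 = 13
Common difference d = 13.
First term a = 1.
Formula: S_i = 1 + 13*i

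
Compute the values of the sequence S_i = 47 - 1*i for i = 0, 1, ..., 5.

This is an arithmetic sequence.
i=0: S_0 = 47 + -1*0 = 47
i=1: S_1 = 47 + -1*1 = 46
i=2: S_2 = 47 + -1*2 = 45
i=3: S_3 = 47 + -1*3 = 44
i=4: S_4 = 47 + -1*4 = 43
i=5: S_5 = 47 + -1*5 = 42
The first 6 terms are: [47, 46, 45, 44, 43, 42]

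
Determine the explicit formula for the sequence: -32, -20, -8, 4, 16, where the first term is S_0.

Check differences: -20 - -32 = 12
-8 - -20 = 12
Common difference d = 12.
First term a = -32.
Formula: S_i = -32 + 12*i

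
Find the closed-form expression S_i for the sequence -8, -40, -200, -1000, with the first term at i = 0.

Check ratios: -40 / -8 = 5.0
Common ratio r = 5.
First term a = -8.
Formula: S_i = -8 * 5^i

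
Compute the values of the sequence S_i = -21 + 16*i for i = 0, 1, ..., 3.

This is an arithmetic sequence.
i=0: S_0 = -21 + 16*0 = -21
i=1: S_1 = -21 + 16*1 = -5
i=2: S_2 = -21 + 16*2 = 11
i=3: S_3 = -21 + 16*3 = 27
The first 4 terms are: [-21, -5, 11, 27]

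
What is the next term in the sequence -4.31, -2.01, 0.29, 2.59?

Differences: -2.01 - -4.31 = 2.3
This is an arithmetic sequence with common difference d = 2.3.
Next term = 2.59 + 2.3 = 4.89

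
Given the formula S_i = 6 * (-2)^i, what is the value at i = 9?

S_9 = 6 * (-2)^9 = 6 * -512 = -3072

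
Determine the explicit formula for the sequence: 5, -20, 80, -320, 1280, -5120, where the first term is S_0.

Check ratios: -20 / 5 = -4.0
Common ratio r = -4.
First term a = 5.
Formula: S_i = 5 * (-4)^i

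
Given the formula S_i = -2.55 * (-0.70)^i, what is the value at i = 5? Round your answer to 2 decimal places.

S_5 = -2.55 * (-0.7)^5 ≈ -2.55 * -0.1681 ≈ 0.43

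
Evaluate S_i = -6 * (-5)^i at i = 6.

S_6 = -6 * (-5)^6 = -6 * 15625 = -93750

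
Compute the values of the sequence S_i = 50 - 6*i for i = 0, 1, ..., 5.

This is an arithmetic sequence.
i=0: S_0 = 50 + -6*0 = 50
i=1: S_1 = 50 + -6*1 = 44
i=2: S_2 = 50 + -6*2 = 38
i=3: S_3 = 50 + -6*3 = 32
i=4: S_4 = 50 + -6*4 = 26
i=5: S_5 = 50 + -6*5 = 20
The first 6 terms are: [50, 44, 38, 32, 26, 20]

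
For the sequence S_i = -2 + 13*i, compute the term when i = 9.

S_9 = -2 + 13*9 = -2 + 117 = 115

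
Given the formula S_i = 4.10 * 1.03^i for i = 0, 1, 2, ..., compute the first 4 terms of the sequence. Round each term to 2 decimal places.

This is a geometric sequence.
i=0: S_0 = 4.1 * 1.03^0 = 4.1
i=1: S_1 = 4.1 * 1.03^1 ≈ 4.22
i=2: S_2 = 4.1 * 1.03^2 ≈ 4.35
i=3: S_3 = 4.1 * 1.03^3 ≈ 4.48
The first 4 terms are: [4.1, 4.22, 4.35, 4.48]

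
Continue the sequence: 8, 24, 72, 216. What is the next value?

Ratios: 24 / 8 = 3.0
This is a geometric sequence with common ratio r = 3.
Next term = 216 * 3 = 648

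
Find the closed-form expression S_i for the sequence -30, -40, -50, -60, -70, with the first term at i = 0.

Check differences: -40 - -30 = -10
-50 - -40 = -10
Common difference d = -10.
First term a = -30.
Formula: S_i = -30 - 10*i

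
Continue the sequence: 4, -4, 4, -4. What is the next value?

Ratios: -4 / 4 = -1.0
This is a geometric sequence with common ratio r = -1.
Next term = -4 * -1 = 4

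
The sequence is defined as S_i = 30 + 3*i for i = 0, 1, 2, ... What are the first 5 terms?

This is an arithmetic sequence.
i=0: S_0 = 30 + 3*0 = 30
i=1: S_1 = 30 + 3*1 = 33
i=2: S_2 = 30 + 3*2 = 36
i=3: S_3 = 30 + 3*3 = 39
i=4: S_4 = 30 + 3*4 = 42
The first 5 terms are: [30, 33, 36, 39, 42]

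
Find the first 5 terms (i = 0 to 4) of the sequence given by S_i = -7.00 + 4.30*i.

This is an arithmetic sequence.
i=0: S_0 = -7.0 + 4.3*0 = -7.0
i=1: S_1 = -7.0 + 4.3*1 = -2.7
i=2: S_2 = -7.0 + 4.3*2 = 1.6
i=3: S_3 = -7.0 + 4.3*3 = 5.9
i=4: S_4 = -7.0 + 4.3*4 = 10.2
The first 5 terms are: [-7.0, -2.7, 1.6, 5.9, 10.2]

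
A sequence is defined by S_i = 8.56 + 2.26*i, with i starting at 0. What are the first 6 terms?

This is an arithmetic sequence.
i=0: S_0 = 8.56 + 2.26*0 = 8.56
i=1: S_1 = 8.56 + 2.26*1 = 10.82
i=2: S_2 = 8.56 + 2.26*2 = 13.08
i=3: S_3 = 8.56 + 2.26*3 = 15.34
i=4: S_4 = 8.56 + 2.26*4 = 17.6
i=5: S_5 = 8.56 + 2.26*5 = 19.86
The first 6 terms are: [8.56, 10.82, 13.08, 15.34, 17.6, 19.86]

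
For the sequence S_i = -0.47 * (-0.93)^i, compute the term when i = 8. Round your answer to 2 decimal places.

S_8 = -0.47 * (-0.93)^8 ≈ -0.47 * 0.5596 ≈ -0.26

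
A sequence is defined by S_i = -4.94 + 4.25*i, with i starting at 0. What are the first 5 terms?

This is an arithmetic sequence.
i=0: S_0 = -4.94 + 4.25*0 = -4.94
i=1: S_1 = -4.94 + 4.25*1 = -0.69
i=2: S_2 = -4.94 + 4.25*2 = 3.56
i=3: S_3 = -4.94 + 4.25*3 = 7.81
i=4: S_4 = -4.94 + 4.25*4 = 12.06
The first 5 terms are: [-4.94, -0.69, 3.56, 7.81, 12.06]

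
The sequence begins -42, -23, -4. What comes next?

Differences: -23 - -42 = 19
This is an arithmetic sequence with common difference d = 19.
Next term = -4 + 19 = 15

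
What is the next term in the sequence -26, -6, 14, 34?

Differences: -6 - -26 = 20
This is an arithmetic sequence with common difference d = 20.
Next term = 34 + 20 = 54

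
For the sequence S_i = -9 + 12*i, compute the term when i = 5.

S_5 = -9 + 12*5 = -9 + 60 = 51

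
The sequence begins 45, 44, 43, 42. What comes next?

Differences: 44 - 45 = -1
This is an arithmetic sequence with common difference d = -1.
Next term = 42 + -1 = 41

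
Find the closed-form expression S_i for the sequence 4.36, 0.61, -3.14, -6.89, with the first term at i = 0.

Check differences: 0.61 - 4.36 = -3.75
-3.14 - 0.61 = -3.75
Common difference d = -3.75.
First term a = 4.36.
Formula: S_i = 4.36 - 3.75*i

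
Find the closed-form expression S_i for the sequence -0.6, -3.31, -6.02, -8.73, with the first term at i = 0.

Check differences: -3.31 - -0.6 = -2.71
-6.02 - -3.31 = -2.71
Common difference d = -2.71.
First term a = -0.6.
Formula: S_i = -0.60 - 2.71*i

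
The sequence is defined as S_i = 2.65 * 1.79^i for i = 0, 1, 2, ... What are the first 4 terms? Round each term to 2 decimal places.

This is a geometric sequence.
i=0: S_0 = 2.65 * 1.79^0 = 2.65
i=1: S_1 = 2.65 * 1.79^1 ≈ 4.74
i=2: S_2 = 2.65 * 1.79^2 ≈ 8.49
i=3: S_3 = 2.65 * 1.79^3 ≈ 15.2
The first 4 terms are: [2.65, 4.74, 8.49, 15.2]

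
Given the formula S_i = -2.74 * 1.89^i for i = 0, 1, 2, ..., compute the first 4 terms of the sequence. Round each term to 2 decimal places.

This is a geometric sequence.
i=0: S_0 = -2.74 * 1.89^0 = -2.74
i=1: S_1 = -2.74 * 1.89^1 ≈ -5.18
i=2: S_2 = -2.74 * 1.89^2 ≈ -9.79
i=3: S_3 = -2.74 * 1.89^3 ≈ -18.5
The first 4 terms are: [-2.74, -5.18, -9.79, -18.5]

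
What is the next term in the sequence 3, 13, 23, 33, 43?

Differences: 13 - 3 = 10
This is an arithmetic sequence with common difference d = 10.
Next term = 43 + 10 = 53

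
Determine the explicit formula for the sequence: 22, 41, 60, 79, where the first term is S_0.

Check differences: 41 - 22 = 19
60 - 41 = 19
Common difference d = 19.
First term a = 22.
Formula: S_i = 22 + 19*i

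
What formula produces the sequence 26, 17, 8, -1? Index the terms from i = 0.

Check differences: 17 - 26 = -9
8 - 17 = -9
Common difference d = -9.
First term a = 26.
Formula: S_i = 26 - 9*i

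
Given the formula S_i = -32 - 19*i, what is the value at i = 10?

S_10 = -32 + -19*10 = -32 + -190 = -222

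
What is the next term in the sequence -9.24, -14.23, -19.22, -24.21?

Differences: -14.23 - -9.24 = -4.99
This is an arithmetic sequence with common difference d = -4.99.
Next term = -24.21 + -4.99 = -29.2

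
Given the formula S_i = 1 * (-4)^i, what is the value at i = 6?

S_6 = 1 * (-4)^6 = 1 * 4096 = 4096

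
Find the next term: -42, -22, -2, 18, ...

Differences: -22 - -42 = 20
This is an arithmetic sequence with common difference d = 20.
Next term = 18 + 20 = 38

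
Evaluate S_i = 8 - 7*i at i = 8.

S_8 = 8 + -7*8 = 8 + -56 = -48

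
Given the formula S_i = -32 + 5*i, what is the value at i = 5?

S_5 = -32 + 5*5 = -32 + 25 = -7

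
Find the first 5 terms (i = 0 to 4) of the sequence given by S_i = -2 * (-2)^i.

This is a geometric sequence.
i=0: S_0 = -2 * (-2)^0 = -2
i=1: S_1 = -2 * (-2)^1 = 4
i=2: S_2 = -2 * (-2)^2 = -8
i=3: S_3 = -2 * (-2)^3 = 16
i=4: S_4 = -2 * (-2)^4 = -32
The first 5 terms are: [-2, 4, -8, 16, -32]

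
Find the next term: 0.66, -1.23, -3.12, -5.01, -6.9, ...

Differences: -1.23 - 0.66 = -1.89
This is an arithmetic sequence with common difference d = -1.89.
Next term = -6.9 + -1.89 = -8.79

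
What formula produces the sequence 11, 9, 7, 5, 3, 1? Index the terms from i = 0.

Check differences: 9 - 11 = -2
7 - 9 = -2
Common difference d = -2.
First term a = 11.
Formula: S_i = 11 - 2*i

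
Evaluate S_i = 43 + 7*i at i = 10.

S_10 = 43 + 7*10 = 43 + 70 = 113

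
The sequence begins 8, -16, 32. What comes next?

Ratios: -16 / 8 = -2.0
This is a geometric sequence with common ratio r = -2.
Next term = 32 * -2 = -64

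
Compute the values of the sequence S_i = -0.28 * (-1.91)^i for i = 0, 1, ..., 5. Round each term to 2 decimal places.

This is a geometric sequence.
i=0: S_0 = -0.28 * (-1.91)^0 = -0.28
i=1: S_1 = -0.28 * (-1.91)^1 ≈ 0.53
i=2: S_2 = -0.28 * (-1.91)^2 ≈ -1.02
i=3: S_3 = -0.28 * (-1.91)^3 ≈ 1.95
i=4: S_4 = -0.28 * (-1.91)^4 ≈ -3.73
i=5: S_5 = -0.28 * (-1.91)^5 ≈ 7.12
The first 6 terms are: [-0.28, 0.53, -1.02, 1.95, -3.73, 7.12]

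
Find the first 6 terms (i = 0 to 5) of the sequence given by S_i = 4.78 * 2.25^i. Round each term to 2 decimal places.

This is a geometric sequence.
i=0: S_0 = 4.78 * 2.25^0 = 4.78
i=1: S_1 = 4.78 * 2.25^1 ≈ 10.76
i=2: S_2 = 4.78 * 2.25^2 ≈ 24.2
i=3: S_3 = 4.78 * 2.25^3 ≈ 54.45
i=4: S_4 = 4.78 * 2.25^4 ≈ 122.51
i=5: S_5 = 4.78 * 2.25^5 ≈ 275.64
The first 6 terms are: [4.78, 10.76, 24.2, 54.45, 122.51, 275.64]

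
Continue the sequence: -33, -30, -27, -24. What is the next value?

Differences: -30 - -33 = 3
This is an arithmetic sequence with common difference d = 3.
Next term = -24 + 3 = -21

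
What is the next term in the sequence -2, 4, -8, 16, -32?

Ratios: 4 / -2 = -2.0
This is a geometric sequence with common ratio r = -2.
Next term = -32 * -2 = 64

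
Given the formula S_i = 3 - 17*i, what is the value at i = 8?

S_8 = 3 + -17*8 = 3 + -136 = -133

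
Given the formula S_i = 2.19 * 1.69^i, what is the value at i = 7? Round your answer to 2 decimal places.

S_7 = 2.19 * 1.69^7 ≈ 2.19 * 39.3738 ≈ 86.23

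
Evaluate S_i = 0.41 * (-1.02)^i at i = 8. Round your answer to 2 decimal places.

S_8 = 0.41 * (-1.02)^8 ≈ 0.41 * 1.1717 ≈ 0.48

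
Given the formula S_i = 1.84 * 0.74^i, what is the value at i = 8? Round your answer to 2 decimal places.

S_8 = 1.84 * 0.74^8 ≈ 1.84 * 0.0899 ≈ 0.17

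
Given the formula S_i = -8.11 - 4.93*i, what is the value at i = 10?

S_10 = -8.11 + -4.93*10 = -8.11 + -49.3 = -57.41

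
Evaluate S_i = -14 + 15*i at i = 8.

S_8 = -14 + 15*8 = -14 + 120 = 106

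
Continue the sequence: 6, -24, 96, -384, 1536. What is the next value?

Ratios: -24 / 6 = -4.0
This is a geometric sequence with common ratio r = -4.
Next term = 1536 * -4 = -6144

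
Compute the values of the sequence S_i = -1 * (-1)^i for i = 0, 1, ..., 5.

This is a geometric sequence.
i=0: S_0 = -1 * (-1)^0 = -1
i=1: S_1 = -1 * (-1)^1 = 1
i=2: S_2 = -1 * (-1)^2 = -1
i=3: S_3 = -1 * (-1)^3 = 1
i=4: S_4 = -1 * (-1)^4 = -1
i=5: S_5 = -1 * (-1)^5 = 1
The first 6 terms are: [-1, 1, -1, 1, -1, 1]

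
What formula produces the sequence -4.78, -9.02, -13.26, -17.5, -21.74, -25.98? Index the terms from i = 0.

Check differences: -9.02 - -4.78 = -4.24
-13.26 - -9.02 = -4.24
Common difference d = -4.24.
First term a = -4.78.
Formula: S_i = -4.78 - 4.24*i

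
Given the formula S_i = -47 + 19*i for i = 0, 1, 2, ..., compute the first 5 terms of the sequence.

This is an arithmetic sequence.
i=0: S_0 = -47 + 19*0 = -47
i=1: S_1 = -47 + 19*1 = -28
i=2: S_2 = -47 + 19*2 = -9
i=3: S_3 = -47 + 19*3 = 10
i=4: S_4 = -47 + 19*4 = 29
The first 5 terms are: [-47, -28, -9, 10, 29]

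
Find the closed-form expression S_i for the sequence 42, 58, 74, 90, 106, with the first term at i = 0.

Check differences: 58 - 42 = 16
74 - 58 = 16
Common difference d = 16.
First term a = 42.
Formula: S_i = 42 + 16*i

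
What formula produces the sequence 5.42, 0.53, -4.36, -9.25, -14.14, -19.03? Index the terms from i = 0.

Check differences: 0.53 - 5.42 = -4.89
-4.36 - 0.53 = -4.89
Common difference d = -4.89.
First term a = 5.42.
Formula: S_i = 5.42 - 4.89*i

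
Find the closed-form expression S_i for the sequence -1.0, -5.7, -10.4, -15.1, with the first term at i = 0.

Check differences: -5.7 - -1.0 = -4.7
-10.4 - -5.7 = -4.7
Common difference d = -4.7.
First term a = -1.0.
Formula: S_i = -1.00 - 4.70*i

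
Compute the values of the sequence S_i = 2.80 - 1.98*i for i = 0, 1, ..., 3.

This is an arithmetic sequence.
i=0: S_0 = 2.8 + -1.98*0 = 2.8
i=1: S_1 = 2.8 + -1.98*1 = 0.82
i=2: S_2 = 2.8 + -1.98*2 = -1.16
i=3: S_3 = 2.8 + -1.98*3 = -3.14
The first 4 terms are: [2.8, 0.82, -1.16, -3.14]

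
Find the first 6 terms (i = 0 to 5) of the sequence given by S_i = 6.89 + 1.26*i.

This is an arithmetic sequence.
i=0: S_0 = 6.89 + 1.26*0 = 6.89
i=1: S_1 = 6.89 + 1.26*1 = 8.15
i=2: S_2 = 6.89 + 1.26*2 = 9.41
i=3: S_3 = 6.89 + 1.26*3 = 10.67
i=4: S_4 = 6.89 + 1.26*4 = 11.93
i=5: S_5 = 6.89 + 1.26*5 = 13.19
The first 6 terms are: [6.89, 8.15, 9.41, 10.67, 11.93, 13.19]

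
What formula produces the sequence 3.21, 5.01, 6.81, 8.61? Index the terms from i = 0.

Check differences: 5.01 - 3.21 = 1.8
6.81 - 5.01 = 1.8
Common difference d = 1.8.
First term a = 3.21.
Formula: S_i = 3.21 + 1.80*i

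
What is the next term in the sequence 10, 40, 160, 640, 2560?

Ratios: 40 / 10 = 4.0
This is a geometric sequence with common ratio r = 4.
Next term = 2560 * 4 = 10240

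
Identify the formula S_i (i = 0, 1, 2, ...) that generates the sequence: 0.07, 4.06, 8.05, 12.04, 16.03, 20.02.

Check differences: 4.06 - 0.07 = 3.99
8.05 - 4.06 = 3.99
Common difference d = 3.99.
First term a = 0.07.
Formula: S_i = 0.07 + 3.99*i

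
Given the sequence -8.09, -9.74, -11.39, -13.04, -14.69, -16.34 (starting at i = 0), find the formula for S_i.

Check differences: -9.74 - -8.09 = -1.65
-11.39 - -9.74 = -1.65
Common difference d = -1.65.
First term a = -8.09.
Formula: S_i = -8.09 - 1.65*i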